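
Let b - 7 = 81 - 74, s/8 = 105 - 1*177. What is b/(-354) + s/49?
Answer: -102295/8673 ≈ -11.795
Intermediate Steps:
s = -576 (s = 8*(105 - 1*177) = 8*(105 - 177) = 8*(-72) = -576)
b = 14 (b = 7 + (81 - 74) = 7 + 7 = 14)
b/(-354) + s/49 = 14/(-354) - 576/49 = 14*(-1/354) - 576*1/49 = -7/177 - 576/49 = -102295/8673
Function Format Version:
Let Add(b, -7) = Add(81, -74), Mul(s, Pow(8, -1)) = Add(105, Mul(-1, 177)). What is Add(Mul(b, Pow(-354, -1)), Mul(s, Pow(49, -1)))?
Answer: Rational(-102295, 8673) ≈ -11.795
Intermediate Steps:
s = -576 (s = Mul(8, Add(105, Mul(-1, 177))) = Mul(8, Add(105, -177)) = Mul(8, -72) = -576)
b = 14 (b = Add(7, Add(81, -74)) = Add(7, 7) = 14)
Add(Mul(b, Pow(-354, -1)), Mul(s, Pow(49, -1))) = Add(Mul(14, Pow(-354, -1)), Mul(-576, Pow(49, -1))) = Add(Mul(14, Rational(-1, 354)), Mul(-576, Rational(1, 49))) = Add(Rational(-7, 177), Rational(-576, 49)) = Rational(-102295, 8673)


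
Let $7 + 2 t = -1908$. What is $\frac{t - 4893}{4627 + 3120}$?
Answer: $- \frac{11701}{15494} \approx -0.7552$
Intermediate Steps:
$t = - \frac{1915}{2}$ ($t = - \frac{7}{2} + \frac{1}{2} \left(-1908\right) = - \frac{7}{2} - 954 = - \frac{1915}{2} \approx -957.5$)
$\frac{t - 4893}{4627 + 3120} = \frac{- \frac{1915}{2} - 4893}{4627 + 3120} = - \frac{11701}{2 \cdot 7747} = \left(- \frac{11701}{2}\right) \frac{1}{7747} = - \frac{11701}{15494}$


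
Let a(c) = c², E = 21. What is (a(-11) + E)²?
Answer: 20164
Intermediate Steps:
(a(-11) + E)² = ((-11)² + 21)² = (121 + 21)² = 142² = 20164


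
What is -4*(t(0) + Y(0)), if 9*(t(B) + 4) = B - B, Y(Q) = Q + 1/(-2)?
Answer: 18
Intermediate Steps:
Y(Q) = -½ + Q (Y(Q) = Q - ½ = -½ + Q)
t(B) = -4 (t(B) = -4 + (B - B)/9 = -4 + (⅑)*0 = -4 + 0 = -4)
-4*(t(0) + Y(0)) = -4*(-4 + (-½ + 0)) = -4*(-4 - ½) = -4*(-9/2) = 18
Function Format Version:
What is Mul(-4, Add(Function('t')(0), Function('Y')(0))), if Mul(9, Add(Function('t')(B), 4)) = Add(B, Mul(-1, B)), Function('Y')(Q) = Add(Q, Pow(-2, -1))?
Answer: 18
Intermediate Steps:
Function('Y')(Q) = Add(Rational(-1, 2), Q) (Function('Y')(Q) = Add(Q, Rational(-1, 2)) = Add(Rational(-1, 2), Q))
Function('t')(B) = -4 (Function('t')(B) = Add(-4, Mul(Rational(1, 9), Add(B, Mul(-1, B)))) = Add(-4, Mul(Rational(1, 9), 0)) = Add(-4, 0) = -4)
Mul(-4, Add(Function('t')(0), Function('Y')(0))) = Mul(-4, Add(-4, Add(Rational(-1, 2), 0))) = Mul(-4, Add(-4, Rational(-1, 2))) = Mul(-4, Rational(-9, 2)) = 18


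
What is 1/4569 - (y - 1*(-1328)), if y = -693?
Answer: -2901314/4569 ≈ -635.00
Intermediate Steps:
1/4569 - (y - 1*(-1328)) = 1/4569 - (-693 - 1*(-1328)) = 1/4569 - (-693 + 1328) = 1/4569 - 1*635 = 1/4569 - 635 = -2901314/4569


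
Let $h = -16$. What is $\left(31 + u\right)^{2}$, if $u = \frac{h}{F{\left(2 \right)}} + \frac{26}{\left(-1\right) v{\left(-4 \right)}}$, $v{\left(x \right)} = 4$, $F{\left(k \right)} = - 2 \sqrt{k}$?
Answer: $\frac{2529}{4} + 196 \sqrt{2} \approx 909.44$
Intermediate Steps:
$u = - \frac{13}{2} + 4 \sqrt{2}$ ($u = - \frac{16}{\left(-2\right) \sqrt{2}} + \frac{26}{\left(-1\right) 4} = - 16 \left(- \frac{\sqrt{2}}{4}\right) + \frac{26}{-4} = 4 \sqrt{2} + 26 \left(- \frac{1}{4}\right) = 4 \sqrt{2} - \frac{13}{2} = - \frac{13}{2} + 4 \sqrt{2} \approx -0.84315$)
$\left(31 + u\right)^{2} = \left(31 - \left(\frac{13}{2} - 4 \sqrt{2}\right)\right)^{2} = \left(\frac{49}{2} + 4 \sqrt{2}\right)^{2}$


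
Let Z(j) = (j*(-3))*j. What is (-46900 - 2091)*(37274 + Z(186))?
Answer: 3258587374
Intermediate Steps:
Z(j) = -3*j² (Z(j) = (-3*j)*j = -3*j²)
(-46900 - 2091)*(37274 + Z(186)) = (-46900 - 2091)*(37274 - 3*186²) = -48991*(37274 - 3*34596) = -48991*(37274 - 103788) = -48991*(-66514) = 3258587374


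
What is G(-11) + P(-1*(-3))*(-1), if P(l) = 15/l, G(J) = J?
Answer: -16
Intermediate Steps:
G(-11) + P(-1*(-3))*(-1) = -11 + (15/((-1*(-3))))*(-1) = -11 + (15/3)*(-1) = -11 + (15*(⅓))*(-1) = -11 + 5*(-1) = -11 - 5 = -16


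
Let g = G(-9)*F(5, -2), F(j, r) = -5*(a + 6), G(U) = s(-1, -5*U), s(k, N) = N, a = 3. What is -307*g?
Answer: 621675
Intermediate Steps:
G(U) = -5*U
F(j, r) = -45 (F(j, r) = -5*(3 + 6) = -5*9 = -45)
g = -2025 (g = -5*(-9)*(-45) = 45*(-45) = -2025)
-307*g = -307*(-2025) = 621675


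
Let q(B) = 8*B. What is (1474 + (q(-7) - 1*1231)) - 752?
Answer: -565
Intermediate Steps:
(1474 + (q(-7) - 1*1231)) - 752 = (1474 + (8*(-7) - 1*1231)) - 752 = (1474 + (-56 - 1231)) - 752 = (1474 - 1287) - 752 = 187 - 752 = -565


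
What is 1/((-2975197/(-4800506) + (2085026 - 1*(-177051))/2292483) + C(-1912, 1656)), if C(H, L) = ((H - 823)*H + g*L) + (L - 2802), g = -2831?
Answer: 11005078396398/5943178206736738237 ≈ 1.8517e-6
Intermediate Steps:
C(H, L) = -2802 - 2830*L + H*(-823 + H) (C(H, L) = ((H - 823)*H - 2831*L) + (L - 2802) = ((-823 + H)*H - 2831*L) + (-2802 + L) = (H*(-823 + H) - 2831*L) + (-2802 + L) = (-2831*L + H*(-823 + H)) + (-2802 + L) = -2802 - 2830*L + H*(-823 + H))
1/((-2975197/(-4800506) + (2085026 - 1*(-177051))/2292483) + C(-1912, 1656)) = 1/((-2975197/(-4800506) + (2085026 - 1*(-177051))/2292483) + (-2802 + (-1912)² - 2830*1656 - 823*(-1912))) = 1/((-2975197*(-1/4800506) + (2085026 + 177051)*(1/2292483)) + (-2802 + 3655744 - 4686480 + 1573576)) = 1/((2975197/4800506 + 2262077*(1/2292483)) + 540038) = 1/((2975197/4800506 + 2262077/2292483) + 540038) = 1/(17679702755113/11005078396398 + 540038) = 1/(5943178206736738237/11005078396398) = 11005078396398/5943178206736738237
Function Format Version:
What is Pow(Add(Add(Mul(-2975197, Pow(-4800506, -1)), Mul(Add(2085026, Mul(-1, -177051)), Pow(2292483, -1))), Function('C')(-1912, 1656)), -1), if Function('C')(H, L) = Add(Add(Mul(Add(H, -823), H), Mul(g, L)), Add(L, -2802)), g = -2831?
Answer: Rational(11005078396398, 5943178206736738237) ≈ 1.8517e-6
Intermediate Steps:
Function('C')(H, L) = Add(-2802, Mul(-2830, L), Mul(H, Add(-823, H))) (Function('C')(H, L) = Add(Add(Mul(Add(H, -823), H), Mul(-2831, L)), Add(L, -2802)) = Add(Add(Mul(Add(-823, H), H), Mul(-2831, L)), Add(-2802, L)) = Add(Add(Mul(H, Add(-823, H)), Mul(-2831, L)), Add(-2802, L)) = Add(Add(Mul(-2831, L), Mul(H, Add(-823, H))), Add(-2802, L)) = Add(-2802, Mul(-2830, L), Mul(H, Add(-823, H))))
Pow(Add(Add(Mul(-2975197, Pow(-4800506, -1)), Mul(Add(2085026, Mul(-1, -177051)), Pow(2292483, -1))), Function('C')(-1912, 1656)), -1) = Pow(Add(Add(Mul(-2975197, Pow(-4800506, -1)), Mul(Add(2085026, Mul(-1, -177051)), Pow(2292483, -1))), Add(-2802, Pow(-1912, 2), Mul(-2830, 1656), Mul(-823, -1912))), -1) = Pow(Add(Add(Mul(-2975197, Rational(-1, 4800506)), Mul(Add(2085026, 177051), Rational(1, 2292483))), Add(-2802, 3655744, -4686480, 1573576)), -1) = Pow(Add(Add(Rational(2975197, 4800506), Mul(2262077, Rational(1, 2292483))), 540038), -1) = Pow(Add(Add(Rational(2975197, 4800506), Rational(2262077, 2292483)), 540038), -1) = Pow(Add(Rational(17679702755113, 11005078396398), 540038), -1) = Pow(Rational(5943178206736738237, 11005078396398), -1) = Rational(11005078396398, 5943178206736738237)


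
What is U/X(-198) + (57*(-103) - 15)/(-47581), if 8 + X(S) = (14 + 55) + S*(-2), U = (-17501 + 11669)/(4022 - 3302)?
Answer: 23044959/217445170 ≈ 0.10598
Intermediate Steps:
U = -81/10 (U = -5832/720 = -5832*1/720 = -81/10 ≈ -8.1000)
X(S) = 61 - 2*S (X(S) = -8 + ((14 + 55) + S*(-2)) = -8 + (69 - 2*S) = 61 - 2*S)
U/X(-198) + (57*(-103) - 15)/(-47581) = -81/(10*(61 - 2*(-198))) + (57*(-103) - 15)/(-47581) = -81/(10*(61 + 396)) + (-5871 - 15)*(-1/47581) = -81/10/457 - 5886*(-1/47581) = -81/10*1/457 + 5886/47581 = -81/4570 + 5886/47581 = 23044959/217445170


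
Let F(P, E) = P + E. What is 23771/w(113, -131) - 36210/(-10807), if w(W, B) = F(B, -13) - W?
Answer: -247587227/2777399 ≈ -89.144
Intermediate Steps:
F(P, E) = E + P
w(W, B) = -13 + B - W (w(W, B) = (-13 + B) - W = -13 + B - W)
23771/w(113, -131) - 36210/(-10807) = 23771/(-13 - 131 - 1*113) - 36210/(-10807) = 23771/(-13 - 131 - 113) - 36210*(-1/10807) = 23771/(-257) + 36210/10807 = 23771*(-1/257) + 36210/10807 = -23771/257 + 36210/10807 = -247587227/2777399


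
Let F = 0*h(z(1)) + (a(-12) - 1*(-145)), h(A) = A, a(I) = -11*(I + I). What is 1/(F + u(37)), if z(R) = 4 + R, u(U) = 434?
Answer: 1/843 ≈ 0.0011862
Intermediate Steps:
a(I) = -22*I
F = 409 (F = 0*(4 + 1) + (-22*(-12) - 1*(-145)) = 0*5 + (264 + 145) = 0 + 409 = 409)
1/(F + u(37)) = 1/(409 + 434) = 1/843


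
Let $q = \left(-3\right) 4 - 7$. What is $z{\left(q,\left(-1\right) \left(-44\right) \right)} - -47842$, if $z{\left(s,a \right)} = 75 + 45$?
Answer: $47962$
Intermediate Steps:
$q = -19$ ($q = -12 - 7 = -19$)
$z{\left(s,a \right)} = 120$
$z{\left(q,\left(-1\right) \left(-44\right) \right)} - -47842 = 120 - -47842 = 120 + 47842 = 47962$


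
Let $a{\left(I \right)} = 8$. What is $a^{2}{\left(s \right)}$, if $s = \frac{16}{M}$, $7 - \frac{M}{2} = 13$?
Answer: $64$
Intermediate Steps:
$M = -12$ ($M = 14 - 26 = -12$)
$s = - \frac{4}{3}$ ($s = \frac{16}{-12} = 16 \left(- \frac{1}{12}\right) = - \frac{4}{3} \approx -1.3333$)
$a^{2}{\left(s \right)} = 8^{2} = 64$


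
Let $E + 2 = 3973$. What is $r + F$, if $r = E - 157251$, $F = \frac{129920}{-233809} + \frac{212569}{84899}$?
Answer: $- \frac{3042592366137239}{19850150291} \approx -1.5328 \cdot 10^{5}$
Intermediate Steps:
$E = 3971$ ($E = -2 + 3973 = 3971$)
$F = \frac{38670467241}{19850150291}$ ($F = 129920 \left(- \frac{1}{233809}\right) + 212569 \cdot \frac{1}{84899} = - \frac{129920}{233809} + \frac{212569}{84899} = \frac{38670467241}{19850150291} \approx 1.9481$)
$r = -153280$ ($r = 3971 - 157251 = -153280$)
$r + F = -153280 + \frac{38670467241}{19850150291} = - \frac{3042592366137239}{19850150291}$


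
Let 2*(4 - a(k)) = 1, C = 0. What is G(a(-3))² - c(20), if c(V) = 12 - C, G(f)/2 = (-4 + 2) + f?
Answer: -3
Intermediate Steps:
a(k) = 7/2 (a(k) = 4 - ½*1 = 4 - ½ = 7/2)
G(f) = -4 + 2*f (G(f) = 2*((-4 + 2) + f) = 2*(-2 + f) = -4 + 2*f)
c(V) = 12 (c(V) = 12 - 1*0 = 12 + 0 = 12)
G(a(-3))² - c(20) = (-4 + 2*(7/2))² - 1*12 = (-4 + 7)² - 12 = 3² - 12 = 9 - 12 = -3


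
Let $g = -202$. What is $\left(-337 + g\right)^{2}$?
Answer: $290521$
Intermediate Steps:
$\left(-337 + g\right)^{2} = \left(-337 - 202\right)^{2} = \left(-539\right)^{2} = 290521$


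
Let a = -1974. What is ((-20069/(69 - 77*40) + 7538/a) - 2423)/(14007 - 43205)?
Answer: 7192349867/86772280686 ≈ 0.082888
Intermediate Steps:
((-20069/(69 - 77*40) + 7538/a) - 2423)/(14007 - 43205) = ((-20069/(69 - 77*40) + 7538/(-1974)) - 2423)/(14007 - 43205) = ((-20069/(69 - 3080) + 7538*(-1/1974)) - 2423)/(-29198) = ((-20069/(-3011) - 3769/987) - 2423)*(-1/29198) = ((-20069*(-1/3011) - 3769/987) - 2423)*(-1/29198) = ((20069/3011 - 3769/987) - 2423)*(-1/29198) = (8459644/2971857 - 2423)*(-1/29198) = -7192349867/2971857*(-1/29198) = 7192349867/86772280686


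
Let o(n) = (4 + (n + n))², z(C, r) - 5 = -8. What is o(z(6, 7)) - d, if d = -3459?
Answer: 3463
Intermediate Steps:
z(C, r) = -3 (z(C, r) = 5 - 8 = -3)
o(n) = (4 + 2*n)²
o(z(6, 7)) - d = 4*(2 - 3)² - 1*(-3459) = 4*(-1)² + 3459 = 4*1 + 3459 = 4 + 3459 = 3463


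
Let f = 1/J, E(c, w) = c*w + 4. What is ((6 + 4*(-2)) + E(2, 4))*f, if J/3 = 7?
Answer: 10/21 ≈ 0.47619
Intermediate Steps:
J = 21 (J = 3*7 = 21)
E(c, w) = 4 + c*w
f = 1/21 ≈ 0.047619
((6 + 4*(-2)) + E(2, 4))*f = ((6 + 4*(-2)) + (4 + 2*4))*(1/21) = ((6 - 8) + (4 + 8))*(1/21) = (-2 + 12)*(1/21) = 10*(1/21) = 10/21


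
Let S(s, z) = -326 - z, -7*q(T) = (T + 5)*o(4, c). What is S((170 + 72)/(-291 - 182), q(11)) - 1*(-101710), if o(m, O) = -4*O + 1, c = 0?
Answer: 709704/7 ≈ 1.0139e+5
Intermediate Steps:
o(m, O) = 1 - 4*O
q(T) = -5/7 - T/7 (q(T) = -(T + 5)*(1 - 4*0)/7 = -(5 + T)*(1 + 0)/7 = -(5 + T)/7 = -5/7 - T/7)
S((170 + 72)/(-291 - 182), q(11)) - 1*(-101710) = (-326 - (-5/7 - 1/7*11)) - 1*(-101710) = (-326 - (-5/7 - 11/7)) + 101710 = (-326 - 1*(-16/7)) + 101710 = (-326 + 16/7) + 101710 = -2266/7 + 101710 = 709704/7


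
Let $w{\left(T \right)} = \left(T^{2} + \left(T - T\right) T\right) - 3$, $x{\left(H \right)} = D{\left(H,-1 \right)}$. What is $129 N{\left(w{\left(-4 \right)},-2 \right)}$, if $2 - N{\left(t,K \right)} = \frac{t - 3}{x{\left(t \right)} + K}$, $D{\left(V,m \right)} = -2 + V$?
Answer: $\frac{344}{3} \approx 114.67$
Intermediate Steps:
$x{\left(H \right)} = -2 + H$
$w{\left(T \right)} = -3 + T^{2}$ ($w{\left(T \right)} = \left(T^{2} + 0 T\right) - 3 = \left(T^{2} + 0\right) - 3 = T^{2} - 3 = -3 + T^{2}$)
$N{\left(t,K \right)} = 2 - \frac{-3 + t}{-2 + K + t}$ ($N{\left(t,K \right)} = 2 - \frac{t - 3}{\left(-2 + t\right) + K} = 2 - \frac{-3 + t}{-2 + K + t}$)
$129 N{\left(w{\left(-4 \right)},-2 \right)} = 129 \frac{-1 - \left(3 - \left(-4\right)^{2}\right) + 2 \left(-2\right)}{-2 - 2 - \left(3 - \left(-4\right)^{2}\right)} = 129 \frac{-1 + \left(-3 + 16\right) - 4}{-2 - 2 + \left(-3 + 16\right)} = 129 \frac{-1 + 13 - 4}{-2 - 2 + 13} = 129 \cdot \frac{1}{9} \cdot 8 = 129 \cdot \frac{8}{9} = \frac{344}{3}$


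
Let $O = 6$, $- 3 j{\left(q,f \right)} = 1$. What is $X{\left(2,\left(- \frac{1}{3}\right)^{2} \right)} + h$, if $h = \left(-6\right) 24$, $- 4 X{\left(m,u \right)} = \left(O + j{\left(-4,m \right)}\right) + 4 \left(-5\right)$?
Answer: $- \frac{1685}{12} \approx -140.42$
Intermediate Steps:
$j{\left(q,f \right)} = - \frac{1}{3}$ ($j{\left(q,f \right)} = \left(- \frac{1}{3}\right) 1 = - \frac{1}{3}$)
$X{\left(m,u \right)} = \frac{43}{12}$ ($X{\left(m,u \right)} = - \frac{\left(6 - \frac{1}{3}\right) + 4 \left(-5\right)}{4} = - \frac{\frac{17}{3} - 20}{4} = \left(- \frac{1}{4}\right) \left(- \frac{43}{3}\right) = \frac{43}{12}$)
$h = -144$
$X{\left(2,\left(- \frac{1}{3}\right)^{2} \right)} + h = \frac{43}{12} - 144 = - \frac{1685}{12}$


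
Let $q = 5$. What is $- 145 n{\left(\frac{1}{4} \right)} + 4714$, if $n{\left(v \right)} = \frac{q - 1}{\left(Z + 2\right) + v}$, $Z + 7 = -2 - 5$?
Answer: $\frac{223878}{47} \approx 4763.4$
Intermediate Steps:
$Z = -14$ ($Z = -7 - 7 = -14$)
$n{\left(v \right)} = \frac{4}{-12 + v}$ ($n{\left(v \right)} = \frac{5 - 1}{\left(-14 + 2\right) + v} = \frac{4}{-12 + v}$)
$- 145 n{\left(\frac{1}{4} \right)} + 4714 = - 145 \frac{4}{-12 + \frac{1}{4}} + 4714 = - 145 \frac{4}{- \frac{47}{4}} + 4714 = - 145 \cdot 4 \left(- \frac{4}{47}\right) + 4714 = \left(-145\right) \left(- \frac{16}{47}\right) + 4714 = \frac{2320}{47} + 4714 = \frac{223878}{47}$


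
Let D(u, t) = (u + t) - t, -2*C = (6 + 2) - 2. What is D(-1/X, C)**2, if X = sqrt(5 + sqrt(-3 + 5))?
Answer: 5/23 - sqrt(2)/23 ≈ 0.15590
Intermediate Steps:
X = sqrt(5 + sqrt(2)) ≈ 2.5326
C = -3 (C = -((6 + 2) - 2)/2 = -(8 - 2)/2 = -1/2*6 = -3)
D(u, t) = u (D(u, t) = (t + u) - t = u)
D(-1/X, C)**2 = (-1/(sqrt(5 + sqrt(2))))**2 = (-1/sqrt(5 + sqrt(2)))**2 = 1/(5 + sqrt(2))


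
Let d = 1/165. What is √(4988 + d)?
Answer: √135798465/165 ≈ 70.626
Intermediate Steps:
d = 1/165 ≈ 0.0060606
√(4988 + d) = √(4988 + 1/165) = √(823021/165) = √135798465/165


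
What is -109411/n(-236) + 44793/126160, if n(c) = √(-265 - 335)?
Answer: 44793/126160 + 109411*I*√6/60 ≈ 0.35505 + 4466.7*I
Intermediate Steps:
n(c) = 10*I*√6 (n(c) = √(-600) = 10*I*√6)
-109411/n(-236) + 44793/126160 = -109411*(-I*√6/60) + 44793/126160 = -(-109411)*I*√6/60 + 44793*(1/126160) = 109411*I*√6/60 + 44793/126160 = 44793/126160 + 109411*I*√6/60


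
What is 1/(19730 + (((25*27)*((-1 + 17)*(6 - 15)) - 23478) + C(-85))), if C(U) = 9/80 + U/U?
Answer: -80/8075751 ≈ -9.9062e-6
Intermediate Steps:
C(U) = 89/80 (C(U) = 9*(1/80) + 1 = 9/80 + 1 = 89/80)
1/(19730 + (((25*27)*((-1 + 17)*(6 - 15)) - 23478) + C(-85))) = 1/(19730 + (((25*27)*((-1 + 17)*(6 - 15)) - 23478) + 89/80)) = 1/(19730 + ((675*(16*(-9)) - 23478) + 89/80)) = 1/(19730 + ((675*(-144) - 23478) + 89/80)) = 1/(19730 + ((-97200 - 23478) + 89/80)) = 1/(19730 + (-120678 + 89/80)) = 1/(19730 - 9654151/80) = 1/(-8075751/80) = -80/8075751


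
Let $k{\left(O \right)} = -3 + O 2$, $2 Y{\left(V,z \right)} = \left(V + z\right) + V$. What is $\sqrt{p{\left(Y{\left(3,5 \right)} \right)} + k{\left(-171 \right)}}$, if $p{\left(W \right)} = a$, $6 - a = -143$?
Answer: $14 i \approx 14.0 i$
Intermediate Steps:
$a = 149$ ($a = 6 - -143 = 6 + 143 = 149$)
$Y{\left(V,z \right)} = V + \frac{z}{2}$ ($Y{\left(V,z \right)} = \frac{\left(V + z\right) + V}{2} = \frac{z + 2 V}{2} = V + \frac{z}{2}$)
$k{\left(O \right)} = -3 + 2 O$
$p{\left(W \right)} = 149$
$\sqrt{p{\left(Y{\left(3,5 \right)} \right)} + k{\left(-171 \right)}} = \sqrt{149 + \left(-3 + 2 \left(-171\right)\right)} = \sqrt{149 - 345} = \sqrt{-196} = 14 i$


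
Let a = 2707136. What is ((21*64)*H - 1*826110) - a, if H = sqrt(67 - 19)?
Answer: -3533246 + 5376*sqrt(3) ≈ -3.5239e+6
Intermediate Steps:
H = 4*sqrt(3) (H = sqrt(48) = 4*sqrt(3) ≈ 6.9282)
((21*64)*H - 1*826110) - a = ((21*64)*(4*sqrt(3)) - 1*826110) - 1*2707136 = (1344*(4*sqrt(3)) - 826110) - 2707136 = (5376*sqrt(3) - 826110) - 2707136 = (-826110 + 5376*sqrt(3)) - 2707136 = -3533246 + 5376*sqrt(3)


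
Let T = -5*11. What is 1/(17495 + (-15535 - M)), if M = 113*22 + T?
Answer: -1/471 ≈ -0.0021231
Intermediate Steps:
T = -55
M = 2431 (M = 113*22 - 55 = 2486 - 55 = 2431)
1/(17495 + (-15535 - M)) = 1/(17495 + (-15535 - 1*2431)) = 1/(17495 + (-15535 - 2431)) = 1/(17495 - 17966) = 1/(-471) = -1/471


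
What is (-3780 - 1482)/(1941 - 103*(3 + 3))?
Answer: -1754/441 ≈ -3.9773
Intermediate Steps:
(-3780 - 1482)/(1941 - 103*(3 + 3)) = -5262/(1941 - 103*6) = -5262/(1941 - 618) = -5262/1323 = -5262*1/1323 = -1754/441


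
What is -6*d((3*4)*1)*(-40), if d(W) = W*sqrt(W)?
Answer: 5760*sqrt(3) ≈ 9976.6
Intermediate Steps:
d(W) = W**(3/2)
-6*d((3*4)*1)*(-40) = -6*24*sqrt(3)*(-40) = -144*sqrt(3)*(-40) = 5760*sqrt(3)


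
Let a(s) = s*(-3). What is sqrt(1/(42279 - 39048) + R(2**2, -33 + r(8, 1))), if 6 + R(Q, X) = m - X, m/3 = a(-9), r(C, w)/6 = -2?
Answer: sqrt(139191839)/1077 ≈ 10.954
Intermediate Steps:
r(C, w) = -12 (r(C, w) = 6*(-2) = -12)
a(s) = -3*s
m = 81 (m = 3*(-3*(-9)) = 3*27 = 81)
R(Q, X) = 75 - X (R(Q, X) = -6 + (81 - X) = 75 - X)
sqrt(1/(42279 - 39048) + R(2**2, -33 + r(8, 1))) = sqrt(1/(42279 - 39048) + (75 - (-33 - 12))) = sqrt(1/3231 + (75 - 1*(-45))) = sqrt(1/3231 + (75 + 45)) = sqrt(1/3231 + 120) = sqrt(387721/3231) = sqrt(139191839)/1077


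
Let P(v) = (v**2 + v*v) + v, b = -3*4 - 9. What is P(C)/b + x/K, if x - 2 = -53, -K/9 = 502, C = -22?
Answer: -474773/10542 ≈ -45.036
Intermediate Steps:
K = -4518 (K = -9*502 = -4518)
x = -51 (x = 2 - 53 = -51)
b = -21 (b = -12 - 9 = -21)
P(v) = v + 2*v**2 (P(v) = (v**2 + v**2) + v = 2*v**2 + v = v + 2*v**2)
P(C)/b + x/K = -22*(1 + 2*(-22))/(-21) - 51/(-4518) = -22*(1 - 44)*(-1/21) - 51*(-1/4518) = -22*(-43)*(-1/21) + 17/1506 = 946*(-1/21) + 17/1506 = -946/21 + 17/1506 = -474773/10542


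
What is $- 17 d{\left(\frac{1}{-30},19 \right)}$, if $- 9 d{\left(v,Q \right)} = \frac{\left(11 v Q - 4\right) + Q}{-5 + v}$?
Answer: $- \frac{4097}{1359} \approx -3.0147$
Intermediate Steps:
$d{\left(v,Q \right)} = - \frac{-4 + Q + 11 Q v}{9 \left(-5 + v\right)}$ ($d{\left(v,Q \right)} = - \frac{\left(\left(11 v Q - 4\right) + Q\right) \frac{1}{-5 + v}}{9} = - \frac{\left(\left(11 Q v - 4\right) + Q\right) \frac{1}{-5 + v}}{9} = - \frac{\left(\left(-4 + 11 Q v\right) + Q\right) \frac{1}{-5 + v}}{9} = - \frac{\left(-4 + Q + 11 Q v\right) \frac{1}{-5 + v}}{9} = - \frac{\frac{1}{-5 + v} \left(-4 + Q + 11 Q v\right)}{9} = - \frac{-4 + Q + 11 Q v}{9 \left(-5 + v\right)}$)
$- 17 d{\left(\frac{1}{-30},19 \right)} = - 17 \frac{4 - 19 - \frac{209}{-30}}{9 \left(-5 + \frac{1}{-30}\right)} = - 17 \frac{4 - 19 - 209 \left(- \frac{1}{30}\right)}{9 \left(-5 - \frac{1}{30}\right)} = - 17 \frac{4 - 19 + \frac{209}{30}}{9 \left(- \frac{151}{30}\right)} = - 17 \cdot \frac{1}{9} \left(- \frac{30}{151}\right) \left(- \frac{241}{30}\right) = \left(-17\right) \frac{241}{1359} = - \frac{4097}{1359}$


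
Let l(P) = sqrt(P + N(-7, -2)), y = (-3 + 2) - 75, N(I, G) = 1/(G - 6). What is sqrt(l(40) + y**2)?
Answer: sqrt(23104 + sqrt(638))/2 ≈ 76.042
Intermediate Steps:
N(I, G) = 1/(-6 + G)
y = -76 (y = -1 - 75 = -76)
l(P) = sqrt(-1/8 + P) (l(P) = sqrt(P + 1/(-6 - 2)) = sqrt(P + 1/(-8)) = sqrt(P - 1/8) = sqrt(-1/8 + P))
sqrt(l(40) + y**2) = sqrt(sqrt(-2 + 16*40)/4 + (-76)**2) = sqrt(sqrt(-2 + 640)/4 + 5776) = sqrt(sqrt(638)/4 + 5776) = sqrt(5776 + sqrt(638)/4)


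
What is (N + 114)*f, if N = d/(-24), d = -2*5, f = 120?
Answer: 13730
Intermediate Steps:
d = -10
N = 5/12 (N = -10/(-24) = -10*(-1/24) = 5/12 ≈ 0.41667)
(N + 114)*f = (5/12 + 114)*120 = (1373/12)*120 = 13730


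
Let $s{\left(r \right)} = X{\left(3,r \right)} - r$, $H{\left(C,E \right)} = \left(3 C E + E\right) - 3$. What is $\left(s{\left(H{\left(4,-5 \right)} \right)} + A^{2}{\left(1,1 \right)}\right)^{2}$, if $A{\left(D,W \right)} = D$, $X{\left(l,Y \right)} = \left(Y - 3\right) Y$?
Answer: $23980609$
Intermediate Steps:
$H{\left(C,E \right)} = -3 + E + 3 C E$ ($H{\left(C,E \right)} = \left(3 C E + E\right) - 3 = \left(E + 3 C E\right) - 3 = -3 + E + 3 C E$)
$X{\left(l,Y \right)} = Y \left(-3 + Y\right)$ ($X{\left(l,Y \right)} = \left(-3 + Y\right) Y = Y \left(-3 + Y\right)$)
$s{\left(r \right)} = - r + r \left(-3 + r\right)$ ($s{\left(r \right)} = r \left(-3 + r\right) - r = - r + r \left(-3 + r\right)$)
$\left(s{\left(H{\left(4,-5 \right)} \right)} + A^{2}{\left(1,1 \right)}\right)^{2} = \left(\left(-3 - 5 + 3 \cdot 4 \left(-5\right)\right) \left(-4 - \left(8 + 60\right)\right) + 1^{2}\right)^{2} = \left(\left(-3 - 5 - 60\right) \left(-4 - 68\right) + 1\right)^{2} = \left(- 68 \left(-4 - 68\right) + 1\right)^{2} = \left(\left(-68\right) \left(-72\right) + 1\right)^{2} = \left(4896 + 1\right)^{2} = 4897^{2} = 23980609$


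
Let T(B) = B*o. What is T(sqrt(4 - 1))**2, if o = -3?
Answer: 27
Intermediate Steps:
T(B) = -3*B (T(B) = B*(-3) = -3*B)
T(sqrt(4 - 1))**2 = (-3*sqrt(4 - 1))**2 = (-3*sqrt(3))**2 = 27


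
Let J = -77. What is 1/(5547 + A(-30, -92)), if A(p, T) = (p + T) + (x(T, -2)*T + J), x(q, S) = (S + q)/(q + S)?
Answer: 1/5256 ≈ 0.00019026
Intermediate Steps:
x(q, S) = 1 (x(q, S) = (S + q)/(S + q) = 1)
A(p, T) = -77 + p + 2*T (A(p, T) = (p + T) + (1*T - 77) = (T + p) + (T - 77) = (T + p) + (-77 + T) = -77 + p + 2*T)
1/(5547 + A(-30, -92)) = 1/(5547 + (-77 - 30 + 2*(-92))) = 1/(5547 + (-77 - 30 - 184)) = 1/(5547 - 291) = 1/5256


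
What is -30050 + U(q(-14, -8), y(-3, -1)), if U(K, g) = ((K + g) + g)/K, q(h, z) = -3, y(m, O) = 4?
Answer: -90155/3 ≈ -30052.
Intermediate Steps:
U(K, g) = (K + 2*g)/K
-30050 + U(q(-14, -8), y(-3, -1)) = -30050 + (-3 + 2*4)/(-3) = -30050 - (-3 + 8)/3 = -30050 - ⅓*5 = -30050 - 5/3 = -90155/3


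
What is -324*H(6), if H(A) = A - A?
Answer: 0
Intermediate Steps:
H(A) = 0
-324*H(6) = -324*0 = 0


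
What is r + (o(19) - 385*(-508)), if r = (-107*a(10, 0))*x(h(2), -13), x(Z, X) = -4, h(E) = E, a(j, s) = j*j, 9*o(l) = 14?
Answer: 2145434/9 ≈ 2.3838e+5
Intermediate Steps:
o(l) = 14/9 (o(l) = (⅑)*14 = 14/9)
a(j, s) = j²
r = 42800 (r = -107*10²*(-4) = -107*100*(-4) = -10700*(-4) = 42800)
r + (o(19) - 385*(-508)) = 42800 + (14/9 - 385*(-508)) = 42800 + (14/9 + 195580) = 42800 + 1760234/9 = 2145434/9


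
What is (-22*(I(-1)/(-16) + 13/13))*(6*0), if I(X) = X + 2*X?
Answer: 0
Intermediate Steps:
I(X) = 3*X
(-22*(I(-1)/(-16) + 13/13))*(6*0) = (-22*((3*(-1))/(-16) + 13/13))*(6*0) = -22*(-3*(-1/16) + 13*(1/13))*0 = -22*(3/16 + 1)*0 = -22*19/16*0 = -209/8*0 = 0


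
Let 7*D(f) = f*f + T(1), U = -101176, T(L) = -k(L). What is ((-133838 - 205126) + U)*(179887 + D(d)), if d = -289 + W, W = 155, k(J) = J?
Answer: -80304423280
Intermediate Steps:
T(L) = -L
d = -134 (d = -289 + 155 = -134)
D(f) = -⅐ + f²/7 (D(f) = (f*f - 1*1)/7 = (f² - 1)/7 = (-1 + f²)/7 = -⅐ + f²/7)
((-133838 - 205126) + U)*(179887 + D(d)) = ((-133838 - 205126) - 101176)*(179887 + (-⅐ + (⅐)*(-134)²)) = (-338964 - 101176)*(179887 + (-⅐ + (⅐)*17956)) = -440140*(179887 + (-⅐ + 17956/7)) = -440140*(179887 + 2565) = -440140*182452 = -80304423280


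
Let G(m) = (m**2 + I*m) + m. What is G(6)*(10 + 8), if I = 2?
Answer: 972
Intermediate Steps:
G(m) = m**2 + 3*m (G(m) = (m**2 + 2*m) + m = m**2 + 3*m)
G(6)*(10 + 8) = (6*(3 + 6))*(10 + 8) = (6*9)*18 = 54*18 = 972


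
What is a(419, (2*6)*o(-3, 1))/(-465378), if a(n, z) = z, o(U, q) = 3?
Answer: -6/77563 ≈ -7.7356e-5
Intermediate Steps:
a(419, (2*6)*o(-3, 1))/(-465378) = ((2*6)*3)/(-465378) = (12*3)*(-1/465378) = 36*(-1/465378) = -6/77563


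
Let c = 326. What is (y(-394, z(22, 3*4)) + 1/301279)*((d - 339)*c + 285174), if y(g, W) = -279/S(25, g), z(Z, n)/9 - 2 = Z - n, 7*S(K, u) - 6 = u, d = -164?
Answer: 17827879334225/29224063 ≈ 6.1004e+5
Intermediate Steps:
S(K, u) = 6/7 + u/7
z(Z, n) = 18 - 9*n + 9*Z (z(Z, n) = 18 + 9*(Z - n) = 18 + (-9*n + 9*Z) = 18 - 9*n + 9*Z)
y(g, W) = -279/(6/7 + g/7)
(y(-394, z(22, 3*4)) + 1/301279)*((d - 339)*c + 285174) = (-1953/(6 - 394) + 1/301279)*((-164 - 339)*326 + 285174) = (-1953/(-388) + 1/301279)*(-503*326 + 285174) = (-1953*(-1/388) + 1/301279)*(-163978 + 285174) = (1953/388 + 1/301279)*121196 = (588398275/116896252)*121196 = 17827879334225/29224063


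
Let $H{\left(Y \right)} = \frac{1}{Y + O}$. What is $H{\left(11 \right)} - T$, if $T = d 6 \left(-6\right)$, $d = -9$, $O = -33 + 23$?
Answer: $-323$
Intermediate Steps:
$O = -10$
$H{\left(Y \right)} = \frac{1}{-10 + Y}$ ($H{\left(Y \right)} = \frac{1}{Y - 10} = \frac{1}{-10 + Y}$)
$T = 324$ ($T = \left(-9\right) 6 \left(-6\right) = \left(-54\right) \left(-6\right) = 324$)
$H{\left(11 \right)} - T = \frac{1}{-10 + 11} - 324 = 1^{-1} - 324 = 1 - 324 = -323$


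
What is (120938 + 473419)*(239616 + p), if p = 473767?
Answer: 424004179731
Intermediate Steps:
(120938 + 473419)*(239616 + p) = (120938 + 473419)*(239616 + 473767) = 594357*713383 = 424004179731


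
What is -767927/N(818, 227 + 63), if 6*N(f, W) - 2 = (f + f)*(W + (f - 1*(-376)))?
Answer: -2303781/1213913 ≈ -1.8978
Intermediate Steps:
N(f, W) = ⅓ + f*(376 + W + f)/3 (N(f, W) = ⅓ + ((f + f)*(W + (f - 1*(-376))))/6 = ⅓ + ((2*f)*(W + (f + 376)))/6 = ⅓ + ((2*f)*(W + (376 + f)))/6 = ⅓ + ((2*f)*(376 + W + f))/6 = ⅓ + (2*f*(376 + W + f))/6 = ⅓ + f*(376 + W + f)/3)
-767927/N(818, 227 + 63) = -767927/(⅓ + (⅓)*818² + (376/3)*818 + (⅓)*(227 + 63)*818) = -767927/(⅓ + (⅓)*669124 + 307568/3 + (⅓)*290*818) = -767927/(⅓ + 669124/3 + 307568/3 + 237220/3) = -767927/1213913/3 = -767927*3/1213913 = -2303781/1213913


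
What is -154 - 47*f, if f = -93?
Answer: 4217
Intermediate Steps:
-154 - 47*f = -154 - 47*(-93) = -154 + 4371 = 4217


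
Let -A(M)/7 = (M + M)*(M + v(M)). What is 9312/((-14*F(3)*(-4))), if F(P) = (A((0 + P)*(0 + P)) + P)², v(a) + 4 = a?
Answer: 388/7235949 ≈ 5.3621e-5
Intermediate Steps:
v(a) = -4 + a
A(M) = -14*M*(-4 + 2*M) (A(M) = -7*(M + M)*(M + (-4 + M)) = -7*2*M*(-4 + 2*M) = -14*M*(-4 + 2*M))
F(P) = (P + 28*P²*(2 - P²))² (F(P) = (28*((0 + P)*(0 + P))*(2 - (0 + P)*(0 + P)) + P)² = (28*(P*P)*(2 - P*P) + P)² = (28*P²*(2 - P²) + P)² = (P + 28*P²*(2 - P²))²)
9312/((-14*F(3)*(-4))) = 9312/((-14*3²*(-1 + 28*3*(-2 + 3²))²*(-4))) = 9312/((-126*(-1 + 28*3*(-2 + 9))²*(-4))) = 9312/((-126*(-1 + 28*3*7)²*(-4))) = 9312/((-126*(-1 + 588)²*(-4))) = 9312/((-126*587²*(-4))) = 9312/((-126*344569*(-4))) = 9312/((-14*3101121*(-4))) = 9312/((-43415694*(-4))) = 9312/173662776 = 9312*(1/173662776) = 388/7235949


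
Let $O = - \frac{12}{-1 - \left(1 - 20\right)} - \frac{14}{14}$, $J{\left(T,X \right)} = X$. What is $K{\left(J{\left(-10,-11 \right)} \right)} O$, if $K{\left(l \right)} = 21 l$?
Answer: $385$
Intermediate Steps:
$O = - \frac{5}{3}$ ($O = - \frac{12}{-1 - \left(1 - 20\right)} - 1 = - \frac{12}{-1 - -19} - 1 = - \frac{12}{-1 + 19} - 1 = - \frac{12}{18} - 1 = \left(-12\right) \frac{1}{18} - 1 = - \frac{2}{3} - 1 = - \frac{5}{3} \approx -1.6667$)
$K{\left(J{\left(-10,-11 \right)} \right)} O = 21 \left(-11\right) \left(- \frac{5}{3}\right) = \left(-231\right) \left(- \frac{5}{3}\right) = 385$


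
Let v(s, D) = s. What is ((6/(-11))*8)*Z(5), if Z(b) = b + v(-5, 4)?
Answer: 0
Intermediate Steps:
Z(b) = -5 + b (Z(b) = b - 5 = -5 + b)
((6/(-11))*8)*Z(5) = ((6/(-11))*8)*(-5 + 5) = ((6*(-1/11))*8)*0 = -6/11*8*0 = -48/11*0 = 0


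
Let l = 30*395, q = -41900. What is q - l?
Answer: -53750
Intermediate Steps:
l = 11850
q - l = -41900 - 1*11850 = -41900 - 11850 = -53750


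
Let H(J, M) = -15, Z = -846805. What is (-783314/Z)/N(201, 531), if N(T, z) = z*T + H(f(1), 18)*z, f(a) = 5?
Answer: 391657/41817771315 ≈ 9.3658e-6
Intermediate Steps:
N(T, z) = -15*z + T*z (N(T, z) = z*T - 15*z = T*z - 15*z = -15*z + T*z)
(-783314/Z)/N(201, 531) = (-783314/(-846805))/((531*(-15 + 201))) = (-783314*(-1/846805))/((531*186)) = (783314/846805)/98766 = (783314/846805)*(1/98766) = 391657/41817771315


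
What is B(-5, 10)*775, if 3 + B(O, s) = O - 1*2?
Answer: -7750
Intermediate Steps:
B(O, s) = -5 + O (B(O, s) = -3 + (O - 1*2) = -3 + (O - 2) = -3 + (-2 + O) = -5 + O)
B(-5, 10)*775 = (-5 - 5)*775 = -10*775 = -7750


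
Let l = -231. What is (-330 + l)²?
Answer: 314721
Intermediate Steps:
(-330 + l)² = (-330 - 231)² = (-561)² = 314721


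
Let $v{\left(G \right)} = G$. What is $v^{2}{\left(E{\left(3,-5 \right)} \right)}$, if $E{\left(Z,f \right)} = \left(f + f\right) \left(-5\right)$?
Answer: $2500$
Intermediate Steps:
$E{\left(Z,f \right)} = - 10 f$ ($E{\left(Z,f \right)} = 2 f \left(-5\right) = - 10 f$)
$v^{2}{\left(E{\left(3,-5 \right)} \right)} = \left(\left(-10\right) \left(-5\right)\right)^{2} = 50^{2} = 2500$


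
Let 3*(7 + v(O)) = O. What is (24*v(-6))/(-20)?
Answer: 54/5 ≈ 10.800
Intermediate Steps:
v(O) = -7 + O/3
(24*v(-6))/(-20) = (24*(-7 + (1/3)*(-6)))/(-20) = (24*(-7 - 2))*(-1/20) = (24*(-9))*(-1/20) = -216*(-1/20) = 54/5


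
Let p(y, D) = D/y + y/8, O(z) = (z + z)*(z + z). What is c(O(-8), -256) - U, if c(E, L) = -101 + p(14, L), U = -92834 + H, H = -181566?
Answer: 7679909/28 ≈ 2.7428e+5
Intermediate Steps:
O(z) = 4*z² (O(z) = (2*z)*(2*z) = 4*z²)
p(y, D) = y/8 + D/y (p(y, D) = D/y + y*(⅛) = D/y + y/8 = y/8 + D/y)
U = -274400 (U = -92834 - 181566 = -274400)
c(E, L) = -397/4 + L/14 (c(E, L) = -101 + ((⅛)*14 + L/14) = -101 + (7/4 + L*(1/14)) = -101 + (7/4 + L/14) = -397/4 + L/14)
c(O(-8), -256) - U = (-397/4 + (1/14)*(-256)) - 1*(-274400) = (-397/4 - 128/7) + 274400 = -3291/28 + 274400 = 7679909/28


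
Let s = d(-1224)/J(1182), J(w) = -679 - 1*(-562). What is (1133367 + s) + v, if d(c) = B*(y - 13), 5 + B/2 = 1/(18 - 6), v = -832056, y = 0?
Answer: 16270735/54 ≈ 3.0131e+5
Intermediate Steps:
J(w) = -117 (J(w) = -679 + 562 = -117)
B = -59/6 (B = -10 + 2/(18 - 6) = -10 + 2/12 = -10 + 2*(1/12) = -10 + ⅙ = -59/6 ≈ -9.8333)
d(c) = 767/6 (d(c) = -59*(0 - 13)/6 = -59/6*(-13) = 767/6)
s = -59/54 (s = (767/6)/(-117) = (767/6)*(-1/117) = -59/54 ≈ -1.0926)
(1133367 + s) + v = (1133367 - 59/54) - 832056 = 61201759/54 - 832056 = 16270735/54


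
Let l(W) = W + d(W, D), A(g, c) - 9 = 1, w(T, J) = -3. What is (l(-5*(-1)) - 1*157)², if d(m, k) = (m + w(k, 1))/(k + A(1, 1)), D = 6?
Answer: 1476225/64 ≈ 23066.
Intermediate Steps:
A(g, c) = 10 (A(g, c) = 9 + 1 = 10)
d(m, k) = (-3 + m)/(10 + k) (d(m, k) = (m - 3)/(k + 10) = (-3 + m)/(10 + k))
l(W) = -3/16 + 17*W/16 (l(W) = W + (-3 + W)/(10 + 6) = W + (-3 + W)/16 = W + (-3/16 + W/16) = -3/16 + 17*W/16)
(l(-5*(-1)) - 1*157)² = ((-3/16 + 17*(-5*(-1))/16) - 1*157)² = ((-3/16 + (17/16)*5) - 157)² = ((-3/16 + 85/16) - 157)² = (41/8 - 157)² = (-1215/8)² = 1476225/64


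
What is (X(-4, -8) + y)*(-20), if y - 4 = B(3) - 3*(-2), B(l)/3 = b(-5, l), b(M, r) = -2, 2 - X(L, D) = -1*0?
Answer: -120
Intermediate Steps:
X(L, D) = 2 (X(L, D) = 2 - (-1)*0 = 2 - 1*0 = 2 + 0 = 2)
B(l) = -6 (B(l) = 3*(-2) = -6)
y = 4 (y = 4 + (-6 - 3*(-2)) = 4 + (-6 + 6) = 4 + 0 = 4)
(X(-4, -8) + y)*(-20) = (2 + 4)*(-20) = 6*(-20) = -120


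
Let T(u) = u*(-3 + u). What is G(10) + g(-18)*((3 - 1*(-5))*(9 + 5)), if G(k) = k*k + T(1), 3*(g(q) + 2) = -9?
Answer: -462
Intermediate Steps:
g(q) = -5 (g(q) = -2 + (1/3)*(-9) = -2 - 3 = -5)
G(k) = -2 + k**2 (G(k) = k*k + 1*(-3 + 1) = k**2 + 1*(-2) = k**2 - 2 = -2 + k**2)
G(10) + g(-18)*((3 - 1*(-5))*(9 + 5)) = (-2 + 10**2) - 5*(3 - 1*(-5))*(9 + 5) = (-2 + 100) - 5*(3 + 5)*14 = 98 - 40*14 = 98 - 5*112 = 98 - 560 = -462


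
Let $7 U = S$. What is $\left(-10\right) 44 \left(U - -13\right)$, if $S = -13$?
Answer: $- \frac{34320}{7} \approx -4902.9$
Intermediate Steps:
$U = - \frac{13}{7}$ ($U = \frac{1}{7} \left(-13\right) = - \frac{13}{7} \approx -1.8571$)
$\left(-10\right) 44 \left(U - -13\right) = \left(-10\right) 44 \left(- \frac{13}{7} - -13\right) = - 440 \left(- \frac{13}{7} + 13\right) = \left(-440\right) \frac{78}{7} = - \frac{34320}{7}$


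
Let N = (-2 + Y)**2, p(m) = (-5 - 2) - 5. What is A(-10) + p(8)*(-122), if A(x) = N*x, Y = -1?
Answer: 1374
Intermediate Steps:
p(m) = -12 (p(m) = -7 - 5 = -12)
N = 9 (N = (-2 - 1)**2 = (-3)**2 = 9)
A(x) = 9*x
A(-10) + p(8)*(-122) = 9*(-10) - 12*(-122) = -90 + 1464 = 1374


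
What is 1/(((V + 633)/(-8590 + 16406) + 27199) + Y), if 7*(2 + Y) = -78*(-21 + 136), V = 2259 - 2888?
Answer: 13678/354473193 ≈ 3.8587e-5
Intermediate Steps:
V = -629
Y = -8984/7 (Y = -2 + (-78*(-21 + 136))/7 = -2 + (-78*115)/7 = -2 + (⅐)*(-8970) = -2 - 8970/7 = -8984/7 ≈ -1283.4)
1/(((V + 633)/(-8590 + 16406) + 27199) + Y) = 1/(((-629 + 633)/(-8590 + 16406) + 27199) - 8984/7) = 1/((4/7816 + 27199) - 8984/7) = 1/((4*(1/7816) + 27199) - 8984/7) = 1/((1/1954 + 27199) - 8984/7) = 1/(53146847/1954 - 8984/7) = 1/(354473193/13678) = 13678/354473193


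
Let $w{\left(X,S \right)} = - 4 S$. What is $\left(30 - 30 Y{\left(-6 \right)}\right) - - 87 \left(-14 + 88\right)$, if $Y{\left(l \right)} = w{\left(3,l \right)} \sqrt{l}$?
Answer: $6468 - 720 i \sqrt{6} \approx 6468.0 - 1763.6 i$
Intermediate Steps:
$Y{\left(l \right)} = - 4 l^{\frac{3}{2}}$ ($Y{\left(l \right)} = - 4 l \sqrt{l} = - 4 l^{\frac{3}{2}}$)
$\left(30 - 30 Y{\left(-6 \right)}\right) - - 87 \left(-14 + 88\right) = \left(30 - 30 \left(- 4 \left(-6\right)^{\frac{3}{2}}\right)\right) - - 87 \left(-14 + 88\right) = \left(30 - 30 \left(- 4 \left(- 6 i \sqrt{6}\right)\right)\right) - \left(-87\right) 74 = \left(30 - 30 \cdot 24 i \sqrt{6}\right) - -6438 = \left(30 - 720 i \sqrt{6}\right) + 6438 = 6468 - 720 i \sqrt{6}$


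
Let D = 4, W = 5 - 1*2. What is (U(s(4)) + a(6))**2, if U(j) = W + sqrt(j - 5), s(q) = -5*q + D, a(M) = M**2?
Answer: (39 + I*sqrt(21))**2 ≈ 1500.0 + 357.44*I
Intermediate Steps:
W = 3 (W = 5 - 2 = 3)
s(q) = 4 - 5*q (s(q) = -5*q + 4 = 4 - 5*q)
U(j) = 3 + sqrt(-5 + j) (U(j) = 3 + sqrt(j - 5) = 3 + sqrt(-5 + j))
(U(s(4)) + a(6))**2 = ((3 + sqrt(-5 + (4 - 5*4))) + 6**2)**2 = ((3 + sqrt(-5 + (4 - 20))) + 36)**2 = ((3 + sqrt(-5 - 16)) + 36)**2 = ((3 + sqrt(-21)) + 36)**2 = ((3 + I*sqrt(21)) + 36)**2 = (39 + I*sqrt(21))**2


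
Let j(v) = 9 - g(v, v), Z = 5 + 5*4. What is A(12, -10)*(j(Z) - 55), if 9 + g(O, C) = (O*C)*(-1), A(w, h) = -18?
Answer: -10584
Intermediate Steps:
Z = 25 (Z = 5 + 20 = 25)
g(O, C) = -9 - C*O (g(O, C) = -9 + (O*C)*(-1) = -9 + (C*O)*(-1) = -9 - C*O)
j(v) = 18 + v² (j(v) = 9 - (-9 - v*v) = 9 - (-9 - v²) = 9 + (9 + v²) = 18 + v²)
A(12, -10)*(j(Z) - 55) = -18*((18 + 25²) - 55) = -18*((18 + 625) - 55) = -18*(643 - 55) = -18*588 = -10584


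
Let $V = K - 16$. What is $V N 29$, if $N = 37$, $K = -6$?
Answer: $-23606$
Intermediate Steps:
$V = -22$ ($V = -6 - 16 = -22$)
$V N 29 = \left(-22\right) 37 \cdot 29 = \left(-814\right) 29 = -23606$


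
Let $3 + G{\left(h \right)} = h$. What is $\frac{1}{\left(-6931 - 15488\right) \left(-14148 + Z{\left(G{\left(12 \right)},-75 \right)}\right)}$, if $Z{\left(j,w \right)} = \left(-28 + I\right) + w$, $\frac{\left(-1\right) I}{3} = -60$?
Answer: $\frac{1}{315457749} \approx 3.17 \cdot 10^{-9}$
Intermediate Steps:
$I = 180$ ($I = \left(-3\right) \left(-60\right) = 180$)
$G{\left(h \right)} = -3 + h$
$Z{\left(j,w \right)} = 152 + w$ ($Z{\left(j,w \right)} = \left(-28 + 180\right) + w = 152 + w$)
$\frac{1}{\left(-6931 - 15488\right) \left(-14148 + Z{\left(G{\left(12 \right)},-75 \right)}\right)} = \frac{1}{\left(-6931 - 15488\right) \left(-14148 + \left(152 - 75\right)\right)} = \frac{1}{\left(-22419\right) \left(-14148 + 77\right)} = \frac{1}{\left(-22419\right) \left(-14071\right)} = \frac{1}{315457749}$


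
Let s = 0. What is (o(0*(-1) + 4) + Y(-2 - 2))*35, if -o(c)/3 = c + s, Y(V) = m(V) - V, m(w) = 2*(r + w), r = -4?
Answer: -840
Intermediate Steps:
m(w) = -8 + 2*w (m(w) = 2*(-4 + w) = -8 + 2*w)
Y(V) = -8 + V (Y(V) = (-8 + 2*V) - V = -8 + V)
o(c) = -3*c (o(c) = -3*(c + 0) = -3*c)
(o(0*(-1) + 4) + Y(-2 - 2))*35 = (-3*(0*(-1) + 4) + (-8 + (-2 - 2)))*35 = (-3*(0 + 4) + (-8 - 4))*35 = (-3*4 - 12)*35 = (-12 - 12)*35 = -24*35 = -840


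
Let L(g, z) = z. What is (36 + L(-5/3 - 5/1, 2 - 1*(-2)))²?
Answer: 1600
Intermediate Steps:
(36 + L(-5/3 - 5/1, 2 - 1*(-2)))² = (36 + (2 - 1*(-2)))² = (36 + (2 + 2))² = (36 + 4)² = 40² = 1600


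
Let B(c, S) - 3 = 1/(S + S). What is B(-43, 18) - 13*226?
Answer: -105659/36 ≈ -2935.0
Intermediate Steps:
B(c, S) = 3 + 1/(2*S) (B(c, S) = 3 + 1/(S + S) = 3 + 1/(2*S))
B(-43, 18) - 13*226 = (3 + (½)/18) - 13*226 = (3 + (½)*(1/18)) - 1*2938 = (3 + 1/36) - 2938 = 109/36 - 2938 = -105659/36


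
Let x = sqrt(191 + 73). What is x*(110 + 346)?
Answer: 912*sqrt(66) ≈ 7409.1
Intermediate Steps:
x = 2*sqrt(66) (x = sqrt(264) = 2*sqrt(66) ≈ 16.248)
x*(110 + 346) = (2*sqrt(66))*(110 + 346) = (2*sqrt(66))*456 = 912*sqrt(66)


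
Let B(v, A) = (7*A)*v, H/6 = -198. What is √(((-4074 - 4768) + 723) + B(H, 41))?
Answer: 5*I*√13963 ≈ 590.83*I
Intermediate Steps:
H = -1188 (H = 6*(-198) = -1188)
B(v, A) = 7*A*v
√(((-4074 - 4768) + 723) + B(H, 41)) = √(((-4074 - 4768) + 723) + 7*41*(-1188)) = √((-8842 + 723) - 340956) = √(-8119 - 340956) = √(-349075) = 5*I*√13963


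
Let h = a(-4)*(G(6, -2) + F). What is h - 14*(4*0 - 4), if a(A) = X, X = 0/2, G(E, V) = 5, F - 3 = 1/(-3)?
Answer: 56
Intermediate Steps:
F = 8/3 (F = 3 + 1/(-3) = 3 - ⅓ = 8/3 ≈ 2.6667)
X = 0 (X = 0*(½) = 0)
a(A) = 0
h = 0 (h = 0*(5 + 8/3) = 0*(23/3) = 0)
h - 14*(4*0 - 4) = 0 - 14*(4*0 - 4) = 0 - 14*(0 - 4) = 0 - 14*(-4) = 0 + 56 = 56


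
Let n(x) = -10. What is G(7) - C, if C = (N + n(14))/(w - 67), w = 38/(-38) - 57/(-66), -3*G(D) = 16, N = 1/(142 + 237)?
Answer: -9206602/1679349 ≈ -5.4822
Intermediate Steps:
N = 1/379 ≈ 0.0026385
G(D) = -16/3 (G(D) = -⅓*16 = -16/3)
w = -3/22 (w = 38*(-1/38) - 57*(-1/66) = -1 + 19/22 = -3/22 ≈ -0.13636)
C = 83358/559783 (C = (1/379 - 10)/(-3/22 - 67) = -3789/(379*(-1477/22)) = -3789/379*(-22/1477) = 83358/559783 ≈ 0.14891)
G(7) - C = -16/3 - 1*83358/559783 = -16/3 - 83358/559783 = -9206602/1679349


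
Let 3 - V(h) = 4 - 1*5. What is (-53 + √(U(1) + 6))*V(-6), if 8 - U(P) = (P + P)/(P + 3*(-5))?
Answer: -212 + 12*√77/7 ≈ -196.96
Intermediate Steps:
U(P) = 8 - 2*P/(-15 + P) (U(P) = 8 - (P + P)/(P + 3*(-5)) = 8 - 2*P/(P - 15) = 8 - 2*P/(-15 + P))
V(h) = 4 (V(h) = 3 - (4 - 1*5) = 3 - (4 - 5) = 3 - 1*(-1) = 3 + 1 = 4)
(-53 + √(U(1) + 6))*V(-6) = (-53 + √(6*(-20 + 1)/(-15 + 1) + 6))*4 = (-53 + √(6*(-19)/(-14) + 6))*4 = (-53 + √(6*(-1/14)*(-19) + 6))*4 = (-53 + √(57/7 + 6))*4 = (-53 + √(99/7))*4 = (-53 + 3*√77/7)*4 = -212 + 12*√77/7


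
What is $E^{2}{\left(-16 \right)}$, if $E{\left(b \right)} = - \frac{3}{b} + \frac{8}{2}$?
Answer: $\frac{4489}{256} \approx 17.535$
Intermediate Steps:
$E{\left(b \right)} = 4 - \frac{3}{b}$ ($E{\left(b \right)} = - \frac{3}{b} + 8 \cdot \frac{1}{2} = - \frac{3}{b} + 4 = 4 - \frac{3}{b}$)
$E^{2}{\left(-16 \right)} = \left(4 - \frac{3}{-16}\right)^{2} = \left(4 - - \frac{3}{16}\right)^{2} = \left(4 + \frac{3}{16}\right)^{2} = \left(\frac{67}{16}\right)^{2} = \frac{4489}{256}$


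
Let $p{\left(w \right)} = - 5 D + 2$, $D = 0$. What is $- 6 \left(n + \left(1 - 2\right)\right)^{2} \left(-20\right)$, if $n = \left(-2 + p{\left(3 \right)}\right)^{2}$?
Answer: $120$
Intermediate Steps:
$p{\left(w \right)} = 2$ ($p{\left(w \right)} = \left(-5\right) 0 + 2 = 0 + 2 = 2$)
$n = 0$ ($n = \left(-2 + 2\right)^{2} = 0^{2} = 0$)
$- 6 \left(n + \left(1 - 2\right)\right)^{2} \left(-20\right) = - 6 \left(0 + \left(1 - 2\right)\right)^{2} \left(-20\right) = - 6 \left(0 - 1\right)^{2} \left(-20\right) = - 6 \left(-1\right)^{2} \left(-20\right) = \left(-6\right) 1 \left(-20\right) = \left(-6\right) \left(-20\right) = 120$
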